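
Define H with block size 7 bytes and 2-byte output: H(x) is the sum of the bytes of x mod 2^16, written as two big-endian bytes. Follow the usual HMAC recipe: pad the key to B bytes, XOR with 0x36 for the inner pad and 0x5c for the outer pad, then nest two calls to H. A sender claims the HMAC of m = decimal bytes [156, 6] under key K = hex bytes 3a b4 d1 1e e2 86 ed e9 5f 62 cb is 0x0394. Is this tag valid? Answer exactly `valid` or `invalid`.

Key hex bytes 3a b4 d1 1e e2 86 ed e9 5f 62 cb is 11 bytes > B = 7, so hash it first: H(key) = 06 a7, then zero-pad to 7 bytes: K' = 06 a7 00 00 00 00 00.
K' ⊕ ipad = 30 91 36 36 36 36 36; K' ⊕ opad = 5a fb 5c 5c 5c 5c 5c.
Inner hash: sum = 48+145+54+54+54+54+54+156+6 = 625 → 02 71.
Outer hash (recomputed tag): sum = 90+251+92+92+92+92+92+2+113 = 916 → 03 94.
Recomputed tag = 0394; claimed = 0394 → match.

valid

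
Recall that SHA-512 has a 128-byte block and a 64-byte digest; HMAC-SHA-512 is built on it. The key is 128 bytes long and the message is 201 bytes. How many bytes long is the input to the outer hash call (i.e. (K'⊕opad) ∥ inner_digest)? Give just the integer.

192

Key is 128 ≤ 128 bytes, zero-padded: |K'| = 128.
Outer input = (K'⊕opad) ∥ H(inner) → 128 + 64 = 192 bytes.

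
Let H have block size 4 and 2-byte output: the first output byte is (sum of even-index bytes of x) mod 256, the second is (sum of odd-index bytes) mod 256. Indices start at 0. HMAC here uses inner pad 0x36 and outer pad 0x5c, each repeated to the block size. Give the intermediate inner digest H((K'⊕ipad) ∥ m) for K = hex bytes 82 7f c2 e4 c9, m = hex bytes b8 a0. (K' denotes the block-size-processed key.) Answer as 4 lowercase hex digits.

292b

Key hex bytes 82 7f c2 e4 c9 is 5 bytes > B = 4, so hash it first: H(key) = 0d 63, then zero-pad to 4 bytes: K' = 0d 63 00 00.
K' ⊕ ipad = 3b 55 36 36.
Inner input = 3b 55 36 36 ∥ b8 a0.
Inner hash: even-index sum = 297 mod 256 = 41; odd-index sum = 299 mod 256 = 43 → 29 2b.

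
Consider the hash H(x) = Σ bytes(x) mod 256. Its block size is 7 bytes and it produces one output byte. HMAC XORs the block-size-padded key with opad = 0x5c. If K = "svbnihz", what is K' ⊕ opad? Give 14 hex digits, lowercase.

Key "svbnihz" = 73 76 62 6e 69 68 7a is exactly B = 7 bytes: K' = 73 76 62 6e 69 68 7a.
XOR each byte with 0x5c: 73⊕5c=2f, 76⊕5c=2a, 62⊕5c=3e, 6e⊕5c=32, 69⊕5c=35, 68⊕5c=34, 7a⊕5c=26.

2f2a3e32353426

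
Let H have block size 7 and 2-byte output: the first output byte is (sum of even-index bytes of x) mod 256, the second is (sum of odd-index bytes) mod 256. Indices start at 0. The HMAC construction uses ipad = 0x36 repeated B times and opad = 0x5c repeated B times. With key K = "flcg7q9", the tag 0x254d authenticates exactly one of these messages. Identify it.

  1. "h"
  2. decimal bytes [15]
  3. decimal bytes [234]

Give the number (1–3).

Key "flcg7q9" = 66 6c 63 67 37 71 39 is exactly B = 7 bytes: K' = 66 6c 63 67 37 71 39.
K' ⊕ ipad = 50 5a 55 51 01 47 0f; K' ⊕ opad = 3a 30 3f 3b 6b 2d 65.
m1: inner = H(50 5a 55 51 01 47 0f 68) = b5 5a; tag = H(3a 30 3f 3b 6b 2d 65 b5 5a) = a34d
m2: inner = H(50 5a 55 51 01 47 0f 0f) = b5 01; tag = H(3a 30 3f 3b 6b 2d 65 b5 01) = 4a4d
m3: inner = H(50 5a 55 51 01 47 0f ea) = b5 dc; tag = H(3a 30 3f 3b 6b 2d 65 b5 dc) = 254d ← matches

3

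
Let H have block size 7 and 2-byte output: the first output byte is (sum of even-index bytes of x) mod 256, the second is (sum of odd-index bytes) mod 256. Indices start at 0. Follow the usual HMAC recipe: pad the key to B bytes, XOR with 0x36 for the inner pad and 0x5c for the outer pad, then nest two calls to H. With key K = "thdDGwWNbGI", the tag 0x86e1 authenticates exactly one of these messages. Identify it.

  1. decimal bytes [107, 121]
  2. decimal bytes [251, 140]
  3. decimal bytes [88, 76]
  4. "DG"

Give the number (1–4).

Key "thdDGwWNbGI" = 74 68 64 44 47 77 57 4e 62 47 49 is 11 bytes > B = 7, so hash it first: H(key) = 21 b8, then zero-pad to 7 bytes: K' = 21 b8 00 00 00 00 00.
K' ⊕ ipad = 17 8e 36 36 36 36 36; K' ⊕ opad = 7d e4 5c 5c 5c 5c 5c.
m1: inner = H(17 8e 36 36 36 36 36 6b 79) = 32 65; tag = H(7d e4 5c 5c 5c 5c 5c 32 65) = f6ce
m2: inner = H(17 8e 36 36 36 36 36 fb 8c) = 45 f5; tag = H(7d e4 5c 5c 5c 5c 5c 45 f5) = 86e1 ← matches
m3: inner = H(17 8e 36 36 36 36 36 58 4c) = 05 52; tag = H(7d e4 5c 5c 5c 5c 5c 05 52) = e3a1
m4: inner = H(17 8e 36 36 36 36 36 44 47) = 00 3e; tag = H(7d e4 5c 5c 5c 5c 5c 00 3e) = cf9c

2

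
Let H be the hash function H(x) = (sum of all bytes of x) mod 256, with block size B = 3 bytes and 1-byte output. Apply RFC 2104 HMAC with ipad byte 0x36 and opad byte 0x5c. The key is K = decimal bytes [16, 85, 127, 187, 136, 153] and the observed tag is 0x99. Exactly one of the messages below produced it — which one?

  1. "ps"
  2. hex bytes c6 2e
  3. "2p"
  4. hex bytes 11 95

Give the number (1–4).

Key decimal bytes [16, 85, 127, 187, 136, 153] = 10 55 7f bb 88 99 is 6 bytes > B = 3, so hash it first: H(key) = c0, then zero-pad to 3 bytes: K' = c0 00 00.
K' ⊕ ipad = f6 36 36; K' ⊕ opad = 9c 5c 5c.
m1: inner = H(f6 36 36 70 73) = 45; tag = H(9c 5c 5c 45) = 99 ← matches
m2: inner = H(f6 36 36 c6 2e) = 56; tag = H(9c 5c 5c 56) = aa
m3: inner = H(f6 36 36 32 70) = 04; tag = H(9c 5c 5c 04) = 58
m4: inner = H(f6 36 36 11 95) = 08; tag = H(9c 5c 5c 08) = 5c

1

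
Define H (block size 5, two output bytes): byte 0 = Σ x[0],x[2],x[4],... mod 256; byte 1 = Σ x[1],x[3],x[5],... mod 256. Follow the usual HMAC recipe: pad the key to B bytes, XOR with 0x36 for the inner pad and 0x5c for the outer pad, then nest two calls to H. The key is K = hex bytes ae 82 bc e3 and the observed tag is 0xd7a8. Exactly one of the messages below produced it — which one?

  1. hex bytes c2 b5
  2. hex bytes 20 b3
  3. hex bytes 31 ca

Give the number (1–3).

Key hex bytes ae 82 bc e3 is 4 bytes ≤ B = 5; zero-pad to 5 bytes: K' = ae 82 bc e3 00.
K' ⊕ ipad = 98 b4 8a d5 36; K' ⊕ opad = f2 de e0 bf 5c.
m1: inner = H(98 b4 8a d5 36 c2 b5) = 0d 4b; tag = H(f2 de e0 bf 5c 0d 4b) = 79aa
m2: inner = H(98 b4 8a d5 36 20 b3) = 0b a9; tag = H(f2 de e0 bf 5c 0b a9) = d7a8 ← matches
m3: inner = H(98 b4 8a d5 36 31 ca) = 22 ba; tag = H(f2 de e0 bf 5c 22 ba) = e8bf

2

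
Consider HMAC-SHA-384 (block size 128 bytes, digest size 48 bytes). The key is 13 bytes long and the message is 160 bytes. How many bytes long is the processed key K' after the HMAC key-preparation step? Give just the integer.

128

Key is 13 ≤ 128 bytes, zero-padded: |K'| = 128.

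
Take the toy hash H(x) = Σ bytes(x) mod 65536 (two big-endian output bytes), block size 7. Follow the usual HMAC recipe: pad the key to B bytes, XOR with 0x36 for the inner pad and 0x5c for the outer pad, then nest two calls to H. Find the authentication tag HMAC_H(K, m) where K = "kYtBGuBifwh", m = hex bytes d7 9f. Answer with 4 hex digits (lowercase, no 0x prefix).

0366

Key "kYtBGuBifwh" = 6b 59 74 42 47 75 42 69 66 77 68 is 11 bytes > B = 7, so hash it first: H(key) = 04 26, then zero-pad to 7 bytes: K' = 04 26 00 00 00 00 00.
K' ⊕ ipad = 32 10 36 36 36 36 36.  K' ⊕ opad = 58 7a 5c 5c 5c 5c 5c.
Inner input = (K'⊕ipad) ∥ m = 32 10 36 36 36 36 36 ∥ d7 9f.
Inner hash: sum = 50+16+54+54+54+54+54+215+159 = 710 → 02 c6.
Outer input = (K'⊕opad) ∥ inner = 58 7a 5c 5c 5c 5c 5c ∥ 02 c6.
Outer hash (tag): sum = 88+122+92+92+92+92+92+2+198 = 870 → 03 66.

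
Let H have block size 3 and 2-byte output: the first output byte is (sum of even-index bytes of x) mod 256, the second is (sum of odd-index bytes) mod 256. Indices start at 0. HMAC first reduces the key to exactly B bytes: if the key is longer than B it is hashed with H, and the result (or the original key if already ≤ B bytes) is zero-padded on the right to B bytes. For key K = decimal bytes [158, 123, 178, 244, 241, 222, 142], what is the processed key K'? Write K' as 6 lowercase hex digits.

|K| = 7 > B = 3, so first hash the key.
H(K): even-index sum = 719 mod 256 = 207; odd-index sum = 589 mod 256 = 77 → cf 4d.
Zero-pad H(K) = cf 4d to 3 bytes: K' = cf 4d 00.

cf4d00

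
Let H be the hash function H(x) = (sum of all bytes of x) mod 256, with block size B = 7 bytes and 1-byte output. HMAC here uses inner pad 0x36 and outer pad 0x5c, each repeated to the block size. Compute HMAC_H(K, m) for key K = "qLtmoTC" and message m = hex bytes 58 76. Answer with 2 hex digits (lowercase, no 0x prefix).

Key "qLtmoTC" = 71 4c 74 6d 6f 54 43 is exactly B = 7 bytes: K' = 71 4c 74 6d 6f 54 43.
K' ⊕ ipad = 47 7a 42 5b 59 62 75.  K' ⊕ opad = 2d 10 28 31 33 08 1f.
Inner input = (K'⊕ipad) ∥ m = 47 7a 42 5b 59 62 75 ∥ 58 76.
Inner hash: sum = 71+122+66+91+89+98+117+88+118 = 860; mod 256 = 92 → 5c.
Outer input = (K'⊕opad) ∥ inner = 2d 10 28 31 33 08 1f ∥ 5c.
Outer hash (tag): sum = 45+16+40+49+51+8+31+92 = 332; mod 256 = 76 → 4c.

4c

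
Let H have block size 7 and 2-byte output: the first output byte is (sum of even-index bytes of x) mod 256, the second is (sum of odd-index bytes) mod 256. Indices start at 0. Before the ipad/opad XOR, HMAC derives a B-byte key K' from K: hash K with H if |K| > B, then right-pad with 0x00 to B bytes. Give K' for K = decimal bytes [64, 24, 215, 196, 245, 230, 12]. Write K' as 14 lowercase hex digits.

4018d7c4f5e60c

Key decimal bytes [64, 24, 215, 196, 245, 230, 12] = 40 18 d7 c4 f5 e6 0c is exactly B = 7 bytes: K' = 40 18 d7 c4 f5 e6 0c.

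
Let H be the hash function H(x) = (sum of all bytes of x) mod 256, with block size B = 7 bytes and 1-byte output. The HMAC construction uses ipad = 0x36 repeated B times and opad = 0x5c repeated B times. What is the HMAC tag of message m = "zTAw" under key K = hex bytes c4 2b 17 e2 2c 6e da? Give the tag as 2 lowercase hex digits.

28

Key hex bytes c4 2b 17 e2 2c 6e da is exactly B = 7 bytes: K' = c4 2b 17 e2 2c 6e da.
K' ⊕ ipad = f2 1d 21 d4 1a 58 ec.  K' ⊕ opad = 98 77 4b be 70 32 86.
Inner input = (K'⊕ipad) ∥ m = f2 1d 21 d4 1a 58 ec ∥ 7a 54 41 77.
Inner hash: sum = 242+29+33+212+26+88+236+122+84+65+119 = 1256; mod 256 = 232 → e8.
Outer input = (K'⊕opad) ∥ inner = 98 77 4b be 70 32 86 ∥ e8.
Outer hash (tag): sum = 152+119+75+190+112+50+134+232 = 1064; mod 256 = 40 → 28.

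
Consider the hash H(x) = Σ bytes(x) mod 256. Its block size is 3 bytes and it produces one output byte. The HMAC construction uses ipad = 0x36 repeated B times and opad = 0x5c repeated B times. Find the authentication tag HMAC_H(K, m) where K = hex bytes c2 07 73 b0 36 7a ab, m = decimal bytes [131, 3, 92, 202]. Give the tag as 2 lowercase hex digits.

5c

Key hex bytes c2 07 73 b0 36 7a ab is 7 bytes > B = 3, so hash it first: H(key) = 47, then zero-pad to 3 bytes: K' = 47 00 00.
K' ⊕ ipad = 71 36 36.  K' ⊕ opad = 1b 5c 5c.
Inner input = (K'⊕ipad) ∥ m = 71 36 36 ∥ 83 03 5c ca.
Inner hash: sum = 113+54+54+131+3+92+202 = 649; mod 256 = 137 → 89.
Outer input = (K'⊕opad) ∥ inner = 1b 5c 5c ∥ 89.
Outer hash (tag): sum = 27+92+92+137 = 348; mod 256 = 92 → 5c.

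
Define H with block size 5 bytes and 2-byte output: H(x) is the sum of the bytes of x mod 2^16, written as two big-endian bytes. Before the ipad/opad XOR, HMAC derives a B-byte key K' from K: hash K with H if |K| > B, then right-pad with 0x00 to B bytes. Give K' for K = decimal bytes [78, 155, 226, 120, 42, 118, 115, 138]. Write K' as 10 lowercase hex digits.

|K| = 8 > B = 5, so first hash the key.
H(K): sum = 78+155+226+120+42+118+115+138 = 992 → 03 e0.
Zero-pad H(K) = 03 e0 to 5 bytes: K' = 03 e0 00 00 00.

03e0000000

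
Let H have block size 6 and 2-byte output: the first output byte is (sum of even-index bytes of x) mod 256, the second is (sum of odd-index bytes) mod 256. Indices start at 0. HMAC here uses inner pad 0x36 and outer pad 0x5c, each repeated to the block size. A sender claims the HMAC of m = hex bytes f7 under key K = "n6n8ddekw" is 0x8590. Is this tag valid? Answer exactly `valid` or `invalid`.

Key "n6n8ddekw" = 6e 36 6e 38 64 64 65 6b 77 is 9 bytes > B = 6, so hash it first: H(key) = 1c 3d, then zero-pad to 6 bytes: K' = 1c 3d 00 00 00 00.
K' ⊕ ipad = 2a 0b 36 36 36 36; K' ⊕ opad = 40 61 5c 5c 5c 5c.
Inner hash: even-index sum = 397 mod 256 = 141; odd-index sum = 119 mod 256 = 119 → 8d 77.
Outer hash (recomputed tag): even-index sum = 389 mod 256 = 133; odd-index sum = 400 mod 256 = 144 → 85 90.
Recomputed tag = 8590; claimed = 8590 → match.

valid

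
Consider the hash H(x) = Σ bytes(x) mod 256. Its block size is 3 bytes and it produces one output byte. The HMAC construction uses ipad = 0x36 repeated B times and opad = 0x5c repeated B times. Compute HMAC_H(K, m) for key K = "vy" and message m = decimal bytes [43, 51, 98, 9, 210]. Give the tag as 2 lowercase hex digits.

0b

Key "vy" = 76 79 is 2 bytes ≤ B = 3; zero-pad to 3 bytes: K' = 76 79 00.
K' ⊕ ipad = 40 4f 36.  K' ⊕ opad = 2a 25 5c.
Inner input = (K'⊕ipad) ∥ m = 40 4f 36 ∥ 2b 33 62 09 d2.
Inner hash: sum = 64+79+54+43+51+98+9+210 = 608; mod 256 = 96 → 60.
Outer input = (K'⊕opad) ∥ inner = 2a 25 5c ∥ 60.
Outer hash (tag): sum = 42+37+92+96 = 267; mod 256 = 11 → 0b.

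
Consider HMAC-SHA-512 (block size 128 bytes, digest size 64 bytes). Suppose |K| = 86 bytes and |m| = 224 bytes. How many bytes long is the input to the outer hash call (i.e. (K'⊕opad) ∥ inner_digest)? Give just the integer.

192

Key is 86 ≤ 128 bytes, zero-padded: |K'| = 128.
Outer input = (K'⊕opad) ∥ H(inner) → 128 + 64 = 192 bytes.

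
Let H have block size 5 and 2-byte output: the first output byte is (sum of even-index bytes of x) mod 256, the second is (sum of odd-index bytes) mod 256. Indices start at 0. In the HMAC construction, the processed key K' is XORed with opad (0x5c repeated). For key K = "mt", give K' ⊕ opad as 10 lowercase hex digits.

31285c5c5c

Key "mt" = 6d 74 is 2 bytes ≤ B = 5; zero-pad to 5 bytes: K' = 6d 74 00 00 00.
XOR each byte with 0x5c: 6d⊕5c=31, 74⊕5c=28, 00⊕5c=5c, 00⊕5c=5c, 00⊕5c=5c.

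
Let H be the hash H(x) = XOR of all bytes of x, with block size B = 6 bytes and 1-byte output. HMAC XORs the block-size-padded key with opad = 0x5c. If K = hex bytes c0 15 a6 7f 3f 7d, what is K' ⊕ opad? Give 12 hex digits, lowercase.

9c49fa236321

Key hex bytes c0 15 a6 7f 3f 7d is exactly B = 6 bytes: K' = c0 15 a6 7f 3f 7d.
XOR each byte with 0x5c: c0⊕5c=9c, 15⊕5c=49, a6⊕5c=fa, 7f⊕5c=23, 3f⊕5c=63, 7d⊕5c=21.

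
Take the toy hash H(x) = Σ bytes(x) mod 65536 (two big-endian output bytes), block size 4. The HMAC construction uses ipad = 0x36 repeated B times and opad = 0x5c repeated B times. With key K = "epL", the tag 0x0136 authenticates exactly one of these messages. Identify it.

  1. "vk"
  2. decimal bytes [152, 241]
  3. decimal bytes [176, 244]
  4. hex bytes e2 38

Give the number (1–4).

4

Key "epL" = 65 70 4c is 3 bytes ≤ B = 4; zero-pad to 4 bytes: K' = 65 70 4c 00.
K' ⊕ ipad = 53 46 7a 36; K' ⊕ opad = 39 2c 10 5c.
m1: inner = H(53 46 7a 36 76 6b) = 02 2a; tag = H(39 2c 10 5c 02 2a) = 00fd
m2: inner = H(53 46 7a 36 98 f1) = 02 d2; tag = H(39 2c 10 5c 02 d2) = 01a5
m3: inner = H(53 46 7a 36 b0 f4) = 02 ed; tag = H(39 2c 10 5c 02 ed) = 01c0
m4: inner = H(53 46 7a 36 e2 38) = 02 63; tag = H(39 2c 10 5c 02 63) = 0136 ← matches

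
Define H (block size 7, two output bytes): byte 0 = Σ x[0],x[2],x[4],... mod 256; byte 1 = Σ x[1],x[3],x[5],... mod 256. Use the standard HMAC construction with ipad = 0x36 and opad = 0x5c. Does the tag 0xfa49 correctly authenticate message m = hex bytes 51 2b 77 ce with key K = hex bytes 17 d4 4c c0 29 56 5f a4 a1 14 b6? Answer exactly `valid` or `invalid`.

invalid

Key hex bytes 17 d4 4c c0 29 56 5f a4 a1 14 b6 is 11 bytes > B = 7, so hash it first: H(key) = 42 a2, then zero-pad to 7 bytes: K' = 42 a2 00 00 00 00 00.
K' ⊕ ipad = 74 94 36 36 36 36 36; K' ⊕ opad = 1e fe 5c 5c 5c 5c 5c.
Inner hash: even-index sum = 527 mod 256 = 15; odd-index sum = 456 mod 256 = 200 → 0f c8.
Outer hash (recomputed tag): even-index sum = 506 mod 256 = 250; odd-index sum = 453 mod 256 = 197 → fa c5.
Recomputed tag = fac5; claimed = fa49 → mismatch.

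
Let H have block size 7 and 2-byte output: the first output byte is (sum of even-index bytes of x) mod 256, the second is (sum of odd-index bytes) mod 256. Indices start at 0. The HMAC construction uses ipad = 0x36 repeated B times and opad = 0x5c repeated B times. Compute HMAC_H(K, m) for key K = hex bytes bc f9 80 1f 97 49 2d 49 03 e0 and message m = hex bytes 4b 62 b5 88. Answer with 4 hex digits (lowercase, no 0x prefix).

9b4f

Key hex bytes bc f9 80 1f 97 49 2d 49 03 e0 is 10 bytes > B = 7, so hash it first: H(key) = 03 8a, then zero-pad to 7 bytes: K' = 03 8a 00 00 00 00 00.
K' ⊕ ipad = 35 bc 36 36 36 36 36.  K' ⊕ opad = 5f d6 5c 5c 5c 5c 5c.
Inner input = (K'⊕ipad) ∥ m = 35 bc 36 36 36 36 36 ∥ 4b 62 b5 88.
Inner hash: even-index sum = 449 mod 256 = 193; odd-index sum = 552 mod 256 = 40 → c1 28.
Outer input = (K'⊕opad) ∥ inner = 5f d6 5c 5c 5c 5c 5c ∥ c1 28.
Outer hash (tag): even-index sum = 411 mod 256 = 155; odd-index sum = 591 mod 256 = 79 → 9b 4f.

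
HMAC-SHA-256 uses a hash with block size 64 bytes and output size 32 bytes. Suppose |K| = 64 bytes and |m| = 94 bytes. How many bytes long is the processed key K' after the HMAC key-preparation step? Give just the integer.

Key is 64 ≤ 64 bytes, zero-padded: |K'| = 64.

64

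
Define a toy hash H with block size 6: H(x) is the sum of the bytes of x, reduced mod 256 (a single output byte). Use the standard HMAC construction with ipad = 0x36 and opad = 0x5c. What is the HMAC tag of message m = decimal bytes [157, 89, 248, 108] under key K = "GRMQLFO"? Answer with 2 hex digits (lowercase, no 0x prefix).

Key "GRMQLFO" = 47 52 4d 51 4c 46 4f is 7 bytes > B = 6, so hash it first: H(key) = 18, then zero-pad to 6 bytes: K' = 18 00 00 00 00 00.
K' ⊕ ipad = 2e 36 36 36 36 36.  K' ⊕ opad = 44 5c 5c 5c 5c 5c.
Inner input = (K'⊕ipad) ∥ m = 2e 36 36 36 36 36 ∥ 9d 59 f8 6c.
Inner hash: sum = 46+54+54+54+54+54+157+89+248+108 = 918; mod 256 = 150 → 96.
Outer input = (K'⊕opad) ∥ inner = 44 5c 5c 5c 5c 5c ∥ 96.
Outer hash (tag): sum = 68+92+92+92+92+92+150 = 678; mod 256 = 166 → a6.

a6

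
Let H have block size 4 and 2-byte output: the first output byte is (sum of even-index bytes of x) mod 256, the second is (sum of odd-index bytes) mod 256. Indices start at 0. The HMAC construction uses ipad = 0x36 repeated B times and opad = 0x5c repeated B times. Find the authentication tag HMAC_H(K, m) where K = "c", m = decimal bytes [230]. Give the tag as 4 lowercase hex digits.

Key "c" = 63 is 1 byte ≤ B = 4; zero-pad to 4 bytes: K' = 63 00 00 00.
K' ⊕ ipad = 55 36 36 36.  K' ⊕ opad = 3f 5c 5c 5c.
Inner input = (K'⊕ipad) ∥ m = 55 36 36 36 ∥ e6.
Inner hash: even-index sum = 369 mod 256 = 113; odd-index sum = 108 mod 256 = 108 → 71 6c.
Outer input = (K'⊕opad) ∥ inner = 3f 5c 5c 5c ∥ 71 6c.
Outer hash (tag): even-index sum = 268 mod 256 = 12; odd-index sum = 292 mod 256 = 36 → 0c 24.

0c24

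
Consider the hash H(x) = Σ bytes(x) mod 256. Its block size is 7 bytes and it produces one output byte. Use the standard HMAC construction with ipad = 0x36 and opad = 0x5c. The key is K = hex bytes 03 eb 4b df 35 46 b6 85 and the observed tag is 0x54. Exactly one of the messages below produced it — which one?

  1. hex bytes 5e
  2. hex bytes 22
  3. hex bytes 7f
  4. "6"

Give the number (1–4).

Key hex bytes 03 eb 4b df 35 46 b6 85 is 8 bytes > B = 7, so hash it first: H(key) = ce, then zero-pad to 7 bytes: K' = ce 00 00 00 00 00 00.
K' ⊕ ipad = f8 36 36 36 36 36 36; K' ⊕ opad = 92 5c 5c 5c 5c 5c 5c.
m1: inner = H(f8 36 36 36 36 36 36 5e) = 9a; tag = H(92 5c 5c 5c 5c 5c 5c 9a) = 54 ← matches
m2: inner = H(f8 36 36 36 36 36 36 22) = 5e; tag = H(92 5c 5c 5c 5c 5c 5c 5e) = 18
m3: inner = H(f8 36 36 36 36 36 36 7f) = bb; tag = H(92 5c 5c 5c 5c 5c 5c bb) = 75
m4: inner = H(f8 36 36 36 36 36 36 36) = 72; tag = H(92 5c 5c 5c 5c 5c 5c 72) = 2c

1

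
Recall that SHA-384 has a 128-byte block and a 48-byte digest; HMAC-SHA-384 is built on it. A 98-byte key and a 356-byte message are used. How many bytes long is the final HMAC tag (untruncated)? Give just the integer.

48

The tag is one SHA-384 digest: 48 bytes.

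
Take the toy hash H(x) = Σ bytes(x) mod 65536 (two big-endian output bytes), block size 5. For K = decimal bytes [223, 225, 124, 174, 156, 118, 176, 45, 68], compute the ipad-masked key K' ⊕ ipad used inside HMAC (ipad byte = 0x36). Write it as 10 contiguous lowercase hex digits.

Key decimal bytes [223, 225, 124, 174, 156, 118, 176, 45, 68] = df e1 7c ae 9c 76 b0 2d 44 is 9 bytes > B = 5, so hash it first: H(key) = 05 1d, then zero-pad to 5 bytes: K' = 05 1d 00 00 00.
XOR each byte with 0x36: 05⊕36=33, 1d⊕36=2b, 00⊕36=36, 00⊕36=36, 00⊕36=36.

332b363636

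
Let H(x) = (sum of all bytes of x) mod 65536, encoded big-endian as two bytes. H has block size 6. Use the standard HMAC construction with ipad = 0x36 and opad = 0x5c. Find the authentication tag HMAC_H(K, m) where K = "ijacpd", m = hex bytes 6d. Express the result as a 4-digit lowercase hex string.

01b9

Key "ijacpd" = 69 6a 61 63 70 64 is exactly B = 6 bytes: K' = 69 6a 61 63 70 64.
K' ⊕ ipad = 5f 5c 57 55 46 52.  K' ⊕ opad = 35 36 3d 3f 2c 38.
Inner input = (K'⊕ipad) ∥ m = 5f 5c 57 55 46 52 ∥ 6d.
Inner hash: sum = 95+92+87+85+70+82+109 = 620 → 02 6c.
Outer input = (K'⊕opad) ∥ inner = 35 36 3d 3f 2c 38 ∥ 02 6c.
Outer hash (tag): sum = 53+54+61+63+44+56+2+108 = 441 → 01 b9.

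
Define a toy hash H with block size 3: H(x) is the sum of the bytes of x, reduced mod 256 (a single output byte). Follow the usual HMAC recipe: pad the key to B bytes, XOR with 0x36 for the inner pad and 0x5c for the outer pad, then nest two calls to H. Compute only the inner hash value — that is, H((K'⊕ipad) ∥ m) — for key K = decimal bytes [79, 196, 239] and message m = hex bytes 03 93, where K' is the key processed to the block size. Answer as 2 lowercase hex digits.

Key decimal bytes [79, 196, 239] = 4f c4 ef is exactly B = 3 bytes: K' = 4f c4 ef.
K' ⊕ ipad = 79 f2 d9.
Inner input = 79 f2 d9 ∥ 03 93.
Inner hash: sum = 121+242+217+3+147 = 730; mod 256 = 218 → da.

da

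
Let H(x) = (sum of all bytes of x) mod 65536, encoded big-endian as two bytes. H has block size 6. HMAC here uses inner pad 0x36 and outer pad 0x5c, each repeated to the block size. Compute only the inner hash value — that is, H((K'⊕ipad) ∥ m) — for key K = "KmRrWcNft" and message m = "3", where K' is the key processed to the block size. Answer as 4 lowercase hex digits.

Key "KmRrWcNft" = 4b 6d 52 72 57 63 4e 66 74 is 9 bytes > B = 6, so hash it first: H(key) = 03 5e, then zero-pad to 6 bytes: K' = 03 5e 00 00 00 00.
K' ⊕ ipad = 35 68 36 36 36 36.
Inner input = 35 68 36 36 36 36 ∥ 33.
Inner hash: sum = 53+104+54+54+54+54+51 = 424 → 01 a8.

01a8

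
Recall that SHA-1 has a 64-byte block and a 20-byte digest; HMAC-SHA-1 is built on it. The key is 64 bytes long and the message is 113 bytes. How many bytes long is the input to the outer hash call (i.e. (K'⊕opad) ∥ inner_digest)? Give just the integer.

Key is 64 ≤ 64 bytes, zero-padded: |K'| = 64.
Outer input = (K'⊕opad) ∥ H(inner) → 64 + 20 = 84 bytes.

84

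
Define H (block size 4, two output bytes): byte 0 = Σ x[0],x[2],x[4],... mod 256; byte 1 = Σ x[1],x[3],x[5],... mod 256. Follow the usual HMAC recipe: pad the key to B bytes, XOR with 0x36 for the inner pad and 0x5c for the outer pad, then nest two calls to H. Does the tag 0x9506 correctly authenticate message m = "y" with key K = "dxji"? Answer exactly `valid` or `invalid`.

valid

Key "dxji" = 64 78 6a 69 is exactly B = 4 bytes: K' = 64 78 6a 69.
K' ⊕ ipad = 52 4e 5c 5f; K' ⊕ opad = 38 24 36 35.
Inner hash: even-index sum = 295 mod 256 = 39; odd-index sum = 173 mod 256 = 173 → 27 ad.
Outer hash (recomputed tag): even-index sum = 149 mod 256 = 149; odd-index sum = 262 mod 256 = 6 → 95 06.
Recomputed tag = 9506; claimed = 9506 → match.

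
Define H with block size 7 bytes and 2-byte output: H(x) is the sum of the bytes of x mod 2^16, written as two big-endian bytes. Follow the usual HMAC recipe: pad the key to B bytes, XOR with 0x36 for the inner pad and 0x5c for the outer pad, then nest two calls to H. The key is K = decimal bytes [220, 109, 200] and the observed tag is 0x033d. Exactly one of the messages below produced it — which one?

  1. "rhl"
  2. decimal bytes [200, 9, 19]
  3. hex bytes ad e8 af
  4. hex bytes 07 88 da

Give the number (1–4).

4

Key decimal bytes [220, 109, 200] = dc 6d c8 is 3 bytes ≤ B = 7; zero-pad to 7 bytes: K' = dc 6d c8 00 00 00 00.
K' ⊕ ipad = ea 5b fe 36 36 36 36; K' ⊕ opad = 80 31 94 5c 5c 5c 5c.
m1: inner = H(ea 5b fe 36 36 36 36 72 68 6c) = 04 61; tag = H(80 31 94 5c 5c 5c 5c 04 61) = 031a
m2: inner = H(ea 5b fe 36 36 36 36 c8 09 13) = 03 ff; tag = H(80 31 94 5c 5c 5c 5c 03 ff) = 03b7
m3: inner = H(ea 5b fe 36 36 36 36 ad e8 af) = 05 5f; tag = H(80 31 94 5c 5c 5c 5c 05 5f) = 0319
m4: inner = H(ea 5b fe 36 36 36 36 07 88 da) = 04 84; tag = H(80 31 94 5c 5c 5c 5c 04 84) = 033d ← matches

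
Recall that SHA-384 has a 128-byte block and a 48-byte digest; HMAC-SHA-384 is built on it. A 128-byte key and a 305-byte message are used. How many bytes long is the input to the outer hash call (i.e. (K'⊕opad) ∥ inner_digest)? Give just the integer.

Key is 128 ≤ 128 bytes, zero-padded: |K'| = 128.
Outer input = (K'⊕opad) ∥ H(inner) → 128 + 48 = 176 bytes.

176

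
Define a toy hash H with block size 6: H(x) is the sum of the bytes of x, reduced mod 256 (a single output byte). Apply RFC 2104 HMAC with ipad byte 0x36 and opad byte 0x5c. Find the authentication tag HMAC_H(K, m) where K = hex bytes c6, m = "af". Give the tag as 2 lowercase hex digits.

Key hex bytes c6 is 1 byte ≤ B = 6; zero-pad to 6 bytes: K' = c6 00 00 00 00 00.
K' ⊕ ipad = f0 36 36 36 36 36.  K' ⊕ opad = 9a 5c 5c 5c 5c 5c.
Inner input = (K'⊕ipad) ∥ m = f0 36 36 36 36 36 ∥ 61 66.
Inner hash: sum = 240+54+54+54+54+54+97+102 = 709; mod 256 = 197 → c5.
Outer input = (K'⊕opad) ∥ inner = 9a 5c 5c 5c 5c 5c ∥ c5.
Outer hash (tag): sum = 154+92+92+92+92+92+197 = 811; mod 256 = 43 → 2b.

2b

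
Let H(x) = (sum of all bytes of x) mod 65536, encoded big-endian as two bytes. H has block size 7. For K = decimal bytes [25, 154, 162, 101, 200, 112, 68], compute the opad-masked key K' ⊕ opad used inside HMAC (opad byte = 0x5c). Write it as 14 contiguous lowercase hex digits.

Key decimal bytes [25, 154, 162, 101, 200, 112, 68] = 19 9a a2 65 c8 70 44 is exactly B = 7 bytes: K' = 19 9a a2 65 c8 70 44.
XOR each byte with 0x5c: 19⊕5c=45, 9a⊕5c=c6, a2⊕5c=fe, 65⊕5c=39, c8⊕5c=94, 70⊕5c=2c, 44⊕5c=18.

45c6fe39942c18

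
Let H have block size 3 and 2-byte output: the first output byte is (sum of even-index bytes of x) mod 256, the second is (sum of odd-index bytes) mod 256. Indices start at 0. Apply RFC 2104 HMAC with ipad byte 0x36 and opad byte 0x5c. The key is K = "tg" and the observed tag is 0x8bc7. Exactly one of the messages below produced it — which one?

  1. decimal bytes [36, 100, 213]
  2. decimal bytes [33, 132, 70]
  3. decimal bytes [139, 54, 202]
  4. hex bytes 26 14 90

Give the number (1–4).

4

Key "tg" = 74 67 is 2 bytes ≤ B = 3; zero-pad to 3 bytes: K' = 74 67 00.
K' ⊕ ipad = 42 51 36; K' ⊕ opad = 28 3b 5c.
m1: inner = H(42 51 36 24 64 d5) = dc 4a; tag = H(28 3b 5c dc 4a) = ce17
m2: inner = H(42 51 36 21 84 46) = fc b8; tag = H(28 3b 5c fc b8) = 3c37
m3: inner = H(42 51 36 8b 36 ca) = ae a6; tag = H(28 3b 5c ae a6) = 2ae9
m4: inner = H(42 51 36 26 14 90) = 8c 07; tag = H(28 3b 5c 8c 07) = 8bc7 ← matches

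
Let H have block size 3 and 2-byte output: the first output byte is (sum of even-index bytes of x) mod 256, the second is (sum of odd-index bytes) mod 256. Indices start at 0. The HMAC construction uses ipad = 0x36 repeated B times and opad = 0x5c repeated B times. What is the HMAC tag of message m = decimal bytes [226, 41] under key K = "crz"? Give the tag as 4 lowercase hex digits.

Key "crz" = 63 72 7a is exactly B = 3 bytes: K' = 63 72 7a.
K' ⊕ ipad = 55 44 4c.  K' ⊕ opad = 3f 2e 26.
Inner input = (K'⊕ipad) ∥ m = 55 44 4c ∥ e2 29.
Inner hash: even-index sum = 202 mod 256 = 202; odd-index sum = 294 mod 256 = 38 → ca 26.
Outer input = (K'⊕opad) ∥ inner = 3f 2e 26 ∥ ca 26.
Outer hash (tag): even-index sum = 139 mod 256 = 139; odd-index sum = 248 mod 256 = 248 → 8b f8.

8bf8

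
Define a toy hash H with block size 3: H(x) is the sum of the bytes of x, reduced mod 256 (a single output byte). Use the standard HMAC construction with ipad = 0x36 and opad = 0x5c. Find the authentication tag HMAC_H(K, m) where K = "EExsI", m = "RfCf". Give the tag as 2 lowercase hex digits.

Key "EExsI" = 45 45 78 73 49 is 5 bytes > B = 3, so hash it first: H(key) = be, then zero-pad to 3 bytes: K' = be 00 00.
K' ⊕ ipad = 88 36 36.  K' ⊕ opad = e2 5c 5c.
Inner input = (K'⊕ipad) ∥ m = 88 36 36 ∥ 52 66 43 66.
Inner hash: sum = 136+54+54+82+102+67+102 = 597; mod 256 = 85 → 55.
Outer input = (K'⊕opad) ∥ inner = e2 5c 5c ∥ 55.
Outer hash (tag): sum = 226+92+92+85 = 495; mod 256 = 239 → ef.

ef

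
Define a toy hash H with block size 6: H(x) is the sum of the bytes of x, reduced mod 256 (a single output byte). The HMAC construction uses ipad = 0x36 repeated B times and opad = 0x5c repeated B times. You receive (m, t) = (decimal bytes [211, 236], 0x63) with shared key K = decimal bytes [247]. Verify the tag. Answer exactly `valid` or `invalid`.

Key decimal bytes [247] = f7 is 1 byte ≤ B = 6; zero-pad to 6 bytes: K' = f7 00 00 00 00 00.
K' ⊕ ipad = c1 36 36 36 36 36; K' ⊕ opad = ab 5c 5c 5c 5c 5c.
Inner hash: sum = 193+54+54+54+54+54+211+236 = 910; mod 256 = 142 → 8e.
Outer hash (recomputed tag): sum = 171+92+92+92+92+92+142 = 773; mod 256 = 5 → 05.
Recomputed tag = 05; claimed = 63 → mismatch.

invalid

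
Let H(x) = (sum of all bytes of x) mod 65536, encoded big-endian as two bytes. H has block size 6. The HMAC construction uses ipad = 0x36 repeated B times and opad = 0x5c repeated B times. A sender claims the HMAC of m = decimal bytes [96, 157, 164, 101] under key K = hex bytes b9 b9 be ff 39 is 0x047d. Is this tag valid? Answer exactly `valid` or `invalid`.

Key hex bytes b9 b9 be ff 39 is 5 bytes ≤ B = 6; zero-pad to 6 bytes: K' = b9 b9 be ff 39 00.
K' ⊕ ipad = 8f 8f 88 c9 0f 36; K' ⊕ opad = e5 e5 e2 a3 65 5c.
Inner hash: sum = 143+143+136+201+15+54+96+157+164+101 = 1210 → 04 ba.
Outer hash (recomputed tag): sum = 229+229+226+163+101+92+4+186 = 1230 → 04 ce.
Recomputed tag = 04ce; claimed = 047d → mismatch.

invalid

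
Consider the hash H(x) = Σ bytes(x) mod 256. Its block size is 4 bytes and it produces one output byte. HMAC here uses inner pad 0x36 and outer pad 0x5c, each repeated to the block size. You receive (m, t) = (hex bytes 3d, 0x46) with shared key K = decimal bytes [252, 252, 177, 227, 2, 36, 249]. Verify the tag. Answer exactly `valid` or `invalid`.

invalid

Key decimal bytes [252, 252, 177, 227, 2, 36, 249] = fc fc b1 e3 02 24 f9 is 7 bytes > B = 4, so hash it first: H(key) = ab, then zero-pad to 4 bytes: K' = ab 00 00 00.
K' ⊕ ipad = 9d 36 36 36; K' ⊕ opad = f7 5c 5c 5c.
Inner hash: sum = 157+54+54+54+61 = 380; mod 256 = 124 → 7c.
Outer hash (recomputed tag): sum = 247+92+92+92+124 = 647; mod 256 = 135 → 87.
Recomputed tag = 87; claimed = 46 → mismatch.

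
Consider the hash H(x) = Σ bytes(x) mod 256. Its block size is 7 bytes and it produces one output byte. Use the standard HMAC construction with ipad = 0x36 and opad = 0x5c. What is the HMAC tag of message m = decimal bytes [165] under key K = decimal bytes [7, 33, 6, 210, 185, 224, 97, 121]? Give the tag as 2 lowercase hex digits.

85

Key decimal bytes [7, 33, 6, 210, 185, 224, 97, 121] = 07 21 06 d2 b9 e0 61 79 is 8 bytes > B = 7, so hash it first: H(key) = 73, then zero-pad to 7 bytes: K' = 73 00 00 00 00 00 00.
K' ⊕ ipad = 45 36 36 36 36 36 36.  K' ⊕ opad = 2f 5c 5c 5c 5c 5c 5c.
Inner input = (K'⊕ipad) ∥ m = 45 36 36 36 36 36 36 ∥ a5.
Inner hash: sum = 69+54+54+54+54+54+54+165 = 558; mod 256 = 46 → 2e.
Outer input = (K'⊕opad) ∥ inner = 2f 5c 5c 5c 5c 5c 5c ∥ 2e.
Outer hash (tag): sum = 47+92+92+92+92+92+92+46 = 645; mod 256 = 133 → 85.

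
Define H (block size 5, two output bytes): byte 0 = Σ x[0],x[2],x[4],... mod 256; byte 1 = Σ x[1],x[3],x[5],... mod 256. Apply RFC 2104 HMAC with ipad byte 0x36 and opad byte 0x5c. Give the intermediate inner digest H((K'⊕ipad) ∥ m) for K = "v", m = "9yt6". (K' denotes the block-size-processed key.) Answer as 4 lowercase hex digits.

5b19

Key "v" = 76 is 1 byte ≤ B = 5; zero-pad to 5 bytes: K' = 76 00 00 00 00.
K' ⊕ ipad = 40 36 36 36 36.
Inner input = 40 36 36 36 36 ∥ 39 79 74 36.
Inner hash: even-index sum = 347 mod 256 = 91; odd-index sum = 281 mod 256 = 25 → 5b 19.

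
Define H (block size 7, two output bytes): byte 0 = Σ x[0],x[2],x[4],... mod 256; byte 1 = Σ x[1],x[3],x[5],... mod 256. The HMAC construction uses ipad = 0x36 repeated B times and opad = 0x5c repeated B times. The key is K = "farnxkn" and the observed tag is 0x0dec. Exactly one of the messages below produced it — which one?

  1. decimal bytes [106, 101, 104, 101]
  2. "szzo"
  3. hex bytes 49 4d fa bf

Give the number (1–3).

3

Key "farnxkn" = 66 61 72 6e 78 6b 6e is exactly B = 7 bytes: K' = 66 61 72 6e 78 6b 6e.
K' ⊕ ipad = 50 57 44 58 4e 5d 58; K' ⊕ opad = 3a 3d 2e 32 24 37 32.
m1: inner = H(50 57 44 58 4e 5d 58 6a 65 68 65) = 04 de; tag = H(3a 3d 2e 32 24 37 32 04 de) = 9caa
m2: inner = H(50 57 44 58 4e 5d 58 73 7a 7a 6f) = 23 f9; tag = H(3a 3d 2e 32 24 37 32 23 f9) = b7c9
m3: inner = H(50 57 44 58 4e 5d 58 49 4d fa bf) = 46 4f; tag = H(3a 3d 2e 32 24 37 32 46 4f) = 0dec ← matches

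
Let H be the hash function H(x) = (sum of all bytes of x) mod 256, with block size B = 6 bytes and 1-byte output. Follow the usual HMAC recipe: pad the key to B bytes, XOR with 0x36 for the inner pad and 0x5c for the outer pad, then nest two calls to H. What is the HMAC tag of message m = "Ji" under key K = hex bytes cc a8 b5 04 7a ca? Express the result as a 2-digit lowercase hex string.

Key hex bytes cc a8 b5 04 7a ca is exactly B = 6 bytes: K' = cc a8 b5 04 7a ca.
K' ⊕ ipad = fa 9e 83 32 4c fc.  K' ⊕ opad = 90 f4 e9 58 26 96.
Inner input = (K'⊕ipad) ∥ m = fa 9e 83 32 4c fc ∥ 4a 69.
Inner hash: sum = 250+158+131+50+76+252+74+105 = 1096; mod 256 = 72 → 48.
Outer input = (K'⊕opad) ∥ inner = 90 f4 e9 58 26 96 ∥ 48.
Outer hash (tag): sum = 144+244+233+88+38+150+72 = 969; mod 256 = 201 → c9.

c9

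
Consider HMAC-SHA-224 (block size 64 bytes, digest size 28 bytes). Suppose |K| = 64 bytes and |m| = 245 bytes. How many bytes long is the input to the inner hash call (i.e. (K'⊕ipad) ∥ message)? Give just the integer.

309

Key is 64 ≤ 64 bytes, zero-padded: |K'| = 64.
Inner input = (K'⊕ipad) ∥ m → 64 + 245 = 309 bytes.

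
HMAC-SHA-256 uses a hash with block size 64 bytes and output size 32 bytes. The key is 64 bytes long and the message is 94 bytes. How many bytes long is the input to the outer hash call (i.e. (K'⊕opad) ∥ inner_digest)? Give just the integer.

96

Key is 64 ≤ 64 bytes, zero-padded: |K'| = 64.
Outer input = (K'⊕opad) ∥ H(inner) → 64 + 32 = 96 bytes.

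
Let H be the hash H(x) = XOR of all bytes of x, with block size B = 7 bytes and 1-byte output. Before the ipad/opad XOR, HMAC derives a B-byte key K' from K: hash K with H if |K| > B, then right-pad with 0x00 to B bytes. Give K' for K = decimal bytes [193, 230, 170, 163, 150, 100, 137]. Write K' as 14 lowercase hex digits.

Key decimal bytes [193, 230, 170, 163, 150, 100, 137] = c1 e6 aa a3 96 64 89 is exactly B = 7 bytes: K' = c1 e6 aa a3 96 64 89.

c1e6aaa3966489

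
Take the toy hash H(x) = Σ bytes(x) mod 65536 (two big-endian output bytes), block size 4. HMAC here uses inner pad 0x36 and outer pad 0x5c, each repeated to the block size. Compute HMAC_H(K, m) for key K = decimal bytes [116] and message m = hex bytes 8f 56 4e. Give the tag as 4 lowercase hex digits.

Key decimal bytes [116] = 74 is 1 byte ≤ B = 4; zero-pad to 4 bytes: K' = 74 00 00 00.
K' ⊕ ipad = 42 36 36 36.  K' ⊕ opad = 28 5c 5c 5c.
Inner input = (K'⊕ipad) ∥ m = 42 36 36 36 ∥ 8f 56 4e.
Inner hash: sum = 66+54+54+54+143+86+78 = 535 → 02 17.
Outer input = (K'⊕opad) ∥ inner = 28 5c 5c 5c ∥ 02 17.
Outer hash (tag): sum = 40+92+92+92+2+23 = 341 → 01 55.

0155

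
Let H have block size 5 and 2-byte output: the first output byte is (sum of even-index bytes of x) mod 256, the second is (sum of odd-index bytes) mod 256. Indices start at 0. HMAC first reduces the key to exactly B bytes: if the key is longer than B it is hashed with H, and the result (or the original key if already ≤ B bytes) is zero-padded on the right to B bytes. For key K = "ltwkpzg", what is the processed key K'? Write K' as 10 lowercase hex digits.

ba59000000

|K| = 7 > B = 5, so first hash the key.
H(K): even-index sum = 442 mod 256 = 186; odd-index sum = 345 mod 256 = 89 → ba 59.
Zero-pad H(K) = ba 59 to 5 bytes: K' = ba 59 00 00 00.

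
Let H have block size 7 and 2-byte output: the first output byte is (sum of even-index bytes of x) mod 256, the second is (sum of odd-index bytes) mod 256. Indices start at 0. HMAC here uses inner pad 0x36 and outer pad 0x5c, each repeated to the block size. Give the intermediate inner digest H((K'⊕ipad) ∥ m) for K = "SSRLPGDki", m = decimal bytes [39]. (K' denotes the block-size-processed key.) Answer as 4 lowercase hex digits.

Key "SSRLPGDki" = 53 53 52 4c 50 47 44 6b 69 is 9 bytes > B = 7, so hash it first: H(key) = a2 51, then zero-pad to 7 bytes: K' = a2 51 00 00 00 00 00.
K' ⊕ ipad = 94 67 36 36 36 36 36.
Inner input = 94 67 36 36 36 36 36 ∥ 27.
Inner hash: even-index sum = 310 mod 256 = 54; odd-index sum = 250 mod 256 = 250 → 36 fa.

36fa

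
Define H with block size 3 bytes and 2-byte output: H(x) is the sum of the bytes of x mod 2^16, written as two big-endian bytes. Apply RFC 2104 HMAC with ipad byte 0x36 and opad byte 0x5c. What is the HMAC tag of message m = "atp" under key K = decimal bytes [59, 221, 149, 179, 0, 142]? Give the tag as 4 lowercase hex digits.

Key decimal bytes [59, 221, 149, 179, 0, 142] = 3b dd 95 b3 00 8e is 6 bytes > B = 3, so hash it first: H(key) = 02 ee, then zero-pad to 3 bytes: K' = 02 ee 00.
K' ⊕ ipad = 34 d8 36.  K' ⊕ opad = 5e b2 5c.
Inner input = (K'⊕ipad) ∥ m = 34 d8 36 ∥ 61 74 70.
Inner hash: sum = 52+216+54+97+116+112 = 647 → 02 87.
Outer input = (K'⊕opad) ∥ inner = 5e b2 5c ∥ 02 87.
Outer hash (tag): sum = 94+178+92+2+135 = 501 → 01 f5.

01f5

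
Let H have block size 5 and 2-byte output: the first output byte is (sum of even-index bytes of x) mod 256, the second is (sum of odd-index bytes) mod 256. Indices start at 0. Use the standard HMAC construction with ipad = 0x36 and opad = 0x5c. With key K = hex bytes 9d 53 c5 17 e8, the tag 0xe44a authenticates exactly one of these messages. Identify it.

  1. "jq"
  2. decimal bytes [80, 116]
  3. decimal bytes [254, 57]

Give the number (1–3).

Key hex bytes 9d 53 c5 17 e8 is exactly B = 5 bytes: K' = 9d 53 c5 17 e8.
K' ⊕ ipad = ab 65 f3 21 de; K' ⊕ opad = c1 0f 99 4b b4.
m1: inner = H(ab 65 f3 21 de 6a 71) = ed f0; tag = H(c1 0f 99 4b b4 ed f0) = fe47
m2: inner = H(ab 65 f3 21 de 50 74) = f0 d6; tag = H(c1 0f 99 4b b4 f0 d6) = e44a ← matches
m3: inner = H(ab 65 f3 21 de fe 39) = b5 84; tag = H(c1 0f 99 4b b4 b5 84) = 920f

2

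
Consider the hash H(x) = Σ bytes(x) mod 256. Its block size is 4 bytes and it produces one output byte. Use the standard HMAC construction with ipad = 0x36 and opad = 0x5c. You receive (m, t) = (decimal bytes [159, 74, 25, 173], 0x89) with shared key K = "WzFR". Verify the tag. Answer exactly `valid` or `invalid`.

valid

Key "WzFR" = 57 7a 46 52 is exactly B = 4 bytes: K' = 57 7a 46 52.
K' ⊕ ipad = 61 4c 70 64; K' ⊕ opad = 0b 26 1a 0e.
Inner hash: sum = 97+76+112+100+159+74+25+173 = 816; mod 256 = 48 → 30.
Outer hash (recomputed tag): sum = 11+38+26+14+48 = 137 → 89.
Recomputed tag = 89; claimed = 89 → match.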